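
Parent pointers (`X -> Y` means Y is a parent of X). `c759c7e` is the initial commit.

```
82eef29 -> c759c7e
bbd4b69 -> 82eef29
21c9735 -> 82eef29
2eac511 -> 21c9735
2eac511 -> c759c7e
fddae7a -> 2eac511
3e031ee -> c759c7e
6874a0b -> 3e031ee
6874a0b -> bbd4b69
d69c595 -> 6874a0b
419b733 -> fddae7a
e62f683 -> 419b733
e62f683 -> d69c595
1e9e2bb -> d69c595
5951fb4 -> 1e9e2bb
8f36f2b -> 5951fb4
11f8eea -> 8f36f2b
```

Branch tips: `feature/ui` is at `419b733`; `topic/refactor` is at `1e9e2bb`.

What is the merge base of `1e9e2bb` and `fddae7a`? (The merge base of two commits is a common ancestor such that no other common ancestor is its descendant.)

82eef29

Ancestors of 1e9e2bb: {1e9e2bb, 3e031ee, 6874a0b, 82eef29, bbd4b69, c759c7e, d69c595}.
Ancestors of fddae7a: {21c9735, 2eac511, 82eef29, c759c7e, fddae7a}.
Common ancestors: {82eef29, c759c7e}.
Among these, 82eef29 is not an ancestor of any other common ancestor — it is the merge base.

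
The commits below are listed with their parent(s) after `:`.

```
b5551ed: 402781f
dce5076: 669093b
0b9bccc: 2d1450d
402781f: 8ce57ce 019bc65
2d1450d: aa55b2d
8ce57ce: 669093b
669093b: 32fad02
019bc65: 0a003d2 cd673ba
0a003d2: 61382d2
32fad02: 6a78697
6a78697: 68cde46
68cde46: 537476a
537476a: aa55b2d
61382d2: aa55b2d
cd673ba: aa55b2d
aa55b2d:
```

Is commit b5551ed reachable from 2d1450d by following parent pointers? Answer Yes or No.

Ancestors of 2d1450d: {2d1450d, aa55b2d}.
b5551ed is not in that set, so it is not an ancestor of 2d1450d.

No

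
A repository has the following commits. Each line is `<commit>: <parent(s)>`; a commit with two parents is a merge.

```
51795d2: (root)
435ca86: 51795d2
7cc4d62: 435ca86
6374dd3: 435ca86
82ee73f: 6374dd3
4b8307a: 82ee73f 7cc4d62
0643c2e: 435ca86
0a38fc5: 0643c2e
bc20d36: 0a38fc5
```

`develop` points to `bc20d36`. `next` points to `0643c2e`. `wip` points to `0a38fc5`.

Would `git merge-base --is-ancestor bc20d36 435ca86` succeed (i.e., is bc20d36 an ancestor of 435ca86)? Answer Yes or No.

Ancestors of 435ca86: {435ca86, 51795d2}.
bc20d36 is not in that set, so it is not an ancestor of 435ca86.

No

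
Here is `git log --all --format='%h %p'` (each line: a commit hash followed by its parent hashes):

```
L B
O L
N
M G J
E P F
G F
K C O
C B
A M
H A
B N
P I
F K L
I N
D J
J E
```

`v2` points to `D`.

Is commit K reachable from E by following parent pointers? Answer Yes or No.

Yes

Ancestors of E (commits reachable by following parents): {B, C, E, F, I, K, L, N, O, P}.
K is in that set, so it is an ancestor of E.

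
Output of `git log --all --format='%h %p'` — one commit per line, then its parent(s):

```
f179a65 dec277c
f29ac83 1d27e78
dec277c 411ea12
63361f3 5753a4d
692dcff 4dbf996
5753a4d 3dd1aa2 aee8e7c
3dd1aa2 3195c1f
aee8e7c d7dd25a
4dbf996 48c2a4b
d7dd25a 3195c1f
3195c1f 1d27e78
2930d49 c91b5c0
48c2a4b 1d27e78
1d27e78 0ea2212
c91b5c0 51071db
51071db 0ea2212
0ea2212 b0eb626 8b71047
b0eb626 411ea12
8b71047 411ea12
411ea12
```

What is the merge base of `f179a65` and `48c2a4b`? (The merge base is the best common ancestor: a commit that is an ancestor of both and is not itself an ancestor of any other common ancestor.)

411ea12

Ancestors of f179a65: {411ea12, dec277c, f179a65}.
Ancestors of 48c2a4b: {0ea2212, 1d27e78, 411ea12, 48c2a4b, 8b71047, b0eb626}.
Common ancestors: {411ea12}.
The only common ancestor is 411ea12, so it is the merge base.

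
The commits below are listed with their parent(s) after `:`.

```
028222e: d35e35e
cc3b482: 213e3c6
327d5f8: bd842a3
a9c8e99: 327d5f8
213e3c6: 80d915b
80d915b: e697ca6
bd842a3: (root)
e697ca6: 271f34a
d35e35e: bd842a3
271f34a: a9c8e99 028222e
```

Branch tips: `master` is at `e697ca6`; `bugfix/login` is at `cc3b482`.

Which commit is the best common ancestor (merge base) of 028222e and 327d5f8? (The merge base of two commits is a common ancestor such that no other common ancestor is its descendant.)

Ancestors of 028222e: {028222e, bd842a3, d35e35e}.
Ancestors of 327d5f8: {327d5f8, bd842a3}.
Common ancestors: {bd842a3}.
The only common ancestor is bd842a3, so it is the merge base.

bd842a3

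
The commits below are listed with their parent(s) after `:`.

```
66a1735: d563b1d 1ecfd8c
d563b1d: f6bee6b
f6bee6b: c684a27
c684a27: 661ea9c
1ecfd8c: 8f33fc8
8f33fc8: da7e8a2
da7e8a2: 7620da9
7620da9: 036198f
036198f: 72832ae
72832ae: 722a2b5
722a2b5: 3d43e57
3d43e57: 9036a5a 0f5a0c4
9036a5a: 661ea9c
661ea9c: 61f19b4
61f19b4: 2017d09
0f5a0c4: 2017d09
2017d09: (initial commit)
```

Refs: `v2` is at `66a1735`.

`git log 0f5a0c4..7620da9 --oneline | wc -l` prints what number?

Reachable from 7620da9: {036198f, 0f5a0c4, 2017d09, 3d43e57, 61f19b4, 661ea9c, 722a2b5, 72832ae, 7620da9, 9036a5a}.
Reachable from 0f5a0c4: {0f5a0c4, 2017d09}.
In 7620da9's history but not 0f5a0c4's: {036198f, 3d43e57, 61f19b4, 661ea9c, 722a2b5, 72832ae, 7620da9, 9036a5a} — 8 commits.

8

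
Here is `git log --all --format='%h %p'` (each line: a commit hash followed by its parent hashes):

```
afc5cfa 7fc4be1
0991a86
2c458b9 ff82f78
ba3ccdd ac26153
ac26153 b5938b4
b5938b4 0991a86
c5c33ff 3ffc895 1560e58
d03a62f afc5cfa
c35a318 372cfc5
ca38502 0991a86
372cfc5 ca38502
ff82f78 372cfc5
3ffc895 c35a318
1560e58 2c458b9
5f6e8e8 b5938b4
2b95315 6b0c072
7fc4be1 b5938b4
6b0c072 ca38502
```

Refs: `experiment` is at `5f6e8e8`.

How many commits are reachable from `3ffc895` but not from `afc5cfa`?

Reachable from 3ffc895: {0991a86, 372cfc5, 3ffc895, c35a318, ca38502}.
Reachable from afc5cfa: {0991a86, 7fc4be1, afc5cfa, b5938b4}.
In 3ffc895's history but not afc5cfa's: {372cfc5, 3ffc895, c35a318, ca38502} — 4 commits.

4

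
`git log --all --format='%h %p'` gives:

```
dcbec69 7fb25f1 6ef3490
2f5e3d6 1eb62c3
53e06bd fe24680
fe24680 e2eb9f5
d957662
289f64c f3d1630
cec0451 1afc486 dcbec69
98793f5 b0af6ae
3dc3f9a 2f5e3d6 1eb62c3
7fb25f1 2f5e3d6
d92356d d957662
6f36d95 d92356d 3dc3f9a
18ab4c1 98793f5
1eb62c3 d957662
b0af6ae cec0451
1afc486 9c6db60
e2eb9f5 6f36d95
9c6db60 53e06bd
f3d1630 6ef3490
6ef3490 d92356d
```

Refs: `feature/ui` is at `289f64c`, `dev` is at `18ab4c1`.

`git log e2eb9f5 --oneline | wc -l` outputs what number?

Walking parent pointers from e2eb9f5: reachable set = {1eb62c3, 2f5e3d6, 3dc3f9a, 6f36d95, d92356d, d957662, e2eb9f5}.
That is 7 commits.

7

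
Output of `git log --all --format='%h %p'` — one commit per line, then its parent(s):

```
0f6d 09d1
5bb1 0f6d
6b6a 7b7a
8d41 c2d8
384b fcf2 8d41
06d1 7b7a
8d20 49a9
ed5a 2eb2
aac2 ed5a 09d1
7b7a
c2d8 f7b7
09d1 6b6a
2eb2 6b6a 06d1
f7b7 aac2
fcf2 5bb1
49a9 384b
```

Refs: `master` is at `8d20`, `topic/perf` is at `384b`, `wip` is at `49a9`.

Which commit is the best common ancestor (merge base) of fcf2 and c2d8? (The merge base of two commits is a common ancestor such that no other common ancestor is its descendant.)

Ancestors of fcf2: {09d1, 0f6d, 5bb1, 6b6a, 7b7a, fcf2}.
Ancestors of c2d8: {06d1, 09d1, 2eb2, 6b6a, 7b7a, aac2, c2d8, ed5a, f7b7}.
Common ancestors: {09d1, 6b6a, 7b7a}.
Among these, 09d1 is not an ancestor of any other common ancestor — it is the merge base.

09d1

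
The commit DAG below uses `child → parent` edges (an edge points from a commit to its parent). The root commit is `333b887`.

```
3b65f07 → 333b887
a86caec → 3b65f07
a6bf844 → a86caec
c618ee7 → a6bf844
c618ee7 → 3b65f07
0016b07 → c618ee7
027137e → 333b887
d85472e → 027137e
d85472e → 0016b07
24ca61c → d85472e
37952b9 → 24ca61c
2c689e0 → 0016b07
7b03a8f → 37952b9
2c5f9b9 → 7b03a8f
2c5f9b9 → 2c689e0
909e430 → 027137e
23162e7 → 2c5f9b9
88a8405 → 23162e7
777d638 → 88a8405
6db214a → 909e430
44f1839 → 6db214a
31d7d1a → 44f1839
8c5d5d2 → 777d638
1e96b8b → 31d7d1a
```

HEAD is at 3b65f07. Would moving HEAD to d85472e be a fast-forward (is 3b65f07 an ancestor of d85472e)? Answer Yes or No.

Yes

A fast-forward from 3b65f07 to d85472e is possible iff 3b65f07 is an ancestor of d85472e.
Ancestors of d85472e: {0016b07, 027137e, 333b887, 3b65f07, a6bf844, a86caec, c618ee7, d85472e}.
3b65f07 is among them, so fast-forward is possible.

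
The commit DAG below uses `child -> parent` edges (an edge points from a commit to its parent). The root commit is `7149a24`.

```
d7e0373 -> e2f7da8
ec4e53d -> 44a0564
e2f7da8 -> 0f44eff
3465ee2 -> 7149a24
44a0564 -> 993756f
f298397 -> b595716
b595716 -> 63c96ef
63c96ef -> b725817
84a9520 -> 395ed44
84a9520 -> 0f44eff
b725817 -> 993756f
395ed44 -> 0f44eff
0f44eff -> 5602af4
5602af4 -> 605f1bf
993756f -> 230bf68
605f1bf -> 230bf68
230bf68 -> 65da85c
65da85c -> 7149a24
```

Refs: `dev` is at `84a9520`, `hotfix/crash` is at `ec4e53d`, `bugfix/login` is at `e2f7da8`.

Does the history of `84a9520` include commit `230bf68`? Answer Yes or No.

Yes

Ancestors of 84a9520 (commits reachable by following parents): {0f44eff, 230bf68, 395ed44, 5602af4, 605f1bf, 65da85c, 7149a24, 84a9520}.
230bf68 is in that set, so it is an ancestor of 84a9520.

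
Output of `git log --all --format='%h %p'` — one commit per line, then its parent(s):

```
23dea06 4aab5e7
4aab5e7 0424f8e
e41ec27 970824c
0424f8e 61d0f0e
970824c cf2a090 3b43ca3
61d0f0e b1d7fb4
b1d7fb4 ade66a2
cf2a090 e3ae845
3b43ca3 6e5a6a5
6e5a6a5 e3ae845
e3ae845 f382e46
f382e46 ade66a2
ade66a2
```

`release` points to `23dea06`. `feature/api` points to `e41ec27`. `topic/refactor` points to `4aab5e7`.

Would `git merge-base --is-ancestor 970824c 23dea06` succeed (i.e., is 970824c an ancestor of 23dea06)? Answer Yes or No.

No

Ancestors of 23dea06: {0424f8e, 23dea06, 4aab5e7, 61d0f0e, ade66a2, b1d7fb4}.
970824c is not in that set, so it is not an ancestor of 23dea06.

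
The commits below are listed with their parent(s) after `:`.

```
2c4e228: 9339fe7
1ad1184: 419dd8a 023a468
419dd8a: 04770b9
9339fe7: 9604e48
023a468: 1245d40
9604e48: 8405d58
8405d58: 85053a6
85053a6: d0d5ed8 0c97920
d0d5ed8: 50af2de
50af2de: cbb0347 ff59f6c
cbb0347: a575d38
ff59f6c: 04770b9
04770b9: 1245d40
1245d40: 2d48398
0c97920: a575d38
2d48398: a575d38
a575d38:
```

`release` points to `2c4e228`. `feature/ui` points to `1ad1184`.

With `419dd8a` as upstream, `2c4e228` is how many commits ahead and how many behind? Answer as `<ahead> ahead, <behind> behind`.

Reachable from 2c4e228: {04770b9, 0c97920, 1245d40, 2c4e228, 2d48398, 50af2de, 8405d58, 85053a6, 9339fe7, 9604e48, a575d38, cbb0347, d0d5ed8, ff59f6c}.
Reachable from 419dd8a: {04770b9, 1245d40, 2d48398, 419dd8a, a575d38}.
Only in 2c4e228's history (ahead): {0c97920, 2c4e228, 50af2de, 8405d58, 85053a6, 9339fe7, 9604e48, cbb0347, d0d5ed8, ff59f6c} — 10.
Only in 419dd8a's history (behind): {419dd8a} — 1.

10 ahead, 1 behind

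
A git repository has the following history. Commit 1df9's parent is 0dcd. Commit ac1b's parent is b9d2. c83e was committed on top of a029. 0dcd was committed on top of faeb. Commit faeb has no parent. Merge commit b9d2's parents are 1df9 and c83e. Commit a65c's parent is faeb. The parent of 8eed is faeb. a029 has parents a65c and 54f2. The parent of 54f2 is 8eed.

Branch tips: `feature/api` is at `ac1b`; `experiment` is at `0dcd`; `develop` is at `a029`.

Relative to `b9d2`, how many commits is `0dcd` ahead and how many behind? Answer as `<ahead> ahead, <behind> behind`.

0 ahead, 7 behind

Reachable from 0dcd: {0dcd, faeb}.
Reachable from b9d2: {0dcd, 1df9, 54f2, 8eed, a029, a65c, b9d2, c83e, faeb}.
Only in 0dcd's history (ahead): {} — 0.
Only in b9d2's history (behind): {1df9, 54f2, 8eed, a029, a65c, b9d2, c83e} — 7.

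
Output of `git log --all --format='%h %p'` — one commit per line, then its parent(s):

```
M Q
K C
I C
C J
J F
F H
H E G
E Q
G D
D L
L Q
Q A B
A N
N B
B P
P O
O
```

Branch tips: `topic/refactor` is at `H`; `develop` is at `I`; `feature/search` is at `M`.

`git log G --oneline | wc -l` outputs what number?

9

Walking parent pointers from G: reachable set = {A, B, D, G, L, N, O, P, Q}.
That is 9 commits.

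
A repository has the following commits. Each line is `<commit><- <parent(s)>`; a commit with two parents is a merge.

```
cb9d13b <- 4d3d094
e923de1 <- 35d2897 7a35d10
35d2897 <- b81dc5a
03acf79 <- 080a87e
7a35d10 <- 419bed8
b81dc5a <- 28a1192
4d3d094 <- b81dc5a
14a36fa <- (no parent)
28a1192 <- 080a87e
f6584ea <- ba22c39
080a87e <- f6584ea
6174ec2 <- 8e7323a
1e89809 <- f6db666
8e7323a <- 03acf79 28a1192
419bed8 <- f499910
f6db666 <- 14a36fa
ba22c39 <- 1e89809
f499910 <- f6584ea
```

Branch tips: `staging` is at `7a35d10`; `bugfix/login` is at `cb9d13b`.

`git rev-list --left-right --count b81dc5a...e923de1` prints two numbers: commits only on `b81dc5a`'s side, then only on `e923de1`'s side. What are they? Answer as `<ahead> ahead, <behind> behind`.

Reachable from b81dc5a: {080a87e, 14a36fa, 1e89809, 28a1192, b81dc5a, ba22c39, f6584ea, f6db666}.
Reachable from e923de1: {080a87e, 14a36fa, 1e89809, 28a1192, 35d2897, 419bed8, 7a35d10, b81dc5a, ba22c39, e923de1, f499910, f6584ea, f6db666}.
Only in b81dc5a's history (ahead): {} — 0.
Only in e923de1's history (behind): {35d2897, 419bed8, 7a35d10, e923de1, f499910} — 5.

0 ahead, 5 behind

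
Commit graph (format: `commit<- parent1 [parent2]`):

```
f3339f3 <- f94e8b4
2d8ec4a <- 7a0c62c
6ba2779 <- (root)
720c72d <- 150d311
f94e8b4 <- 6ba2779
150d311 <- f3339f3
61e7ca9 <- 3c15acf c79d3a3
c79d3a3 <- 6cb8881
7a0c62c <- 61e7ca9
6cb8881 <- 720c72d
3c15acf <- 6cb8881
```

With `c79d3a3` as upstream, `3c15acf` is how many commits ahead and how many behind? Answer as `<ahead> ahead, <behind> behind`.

Reachable from 3c15acf: {150d311, 3c15acf, 6ba2779, 6cb8881, 720c72d, f3339f3, f94e8b4}.
Reachable from c79d3a3: {150d311, 6ba2779, 6cb8881, 720c72d, c79d3a3, f3339f3, f94e8b4}.
Only in 3c15acf's history (ahead): {3c15acf} — 1.
Only in c79d3a3's history (behind): {c79d3a3} — 1.

1 ahead, 1 behind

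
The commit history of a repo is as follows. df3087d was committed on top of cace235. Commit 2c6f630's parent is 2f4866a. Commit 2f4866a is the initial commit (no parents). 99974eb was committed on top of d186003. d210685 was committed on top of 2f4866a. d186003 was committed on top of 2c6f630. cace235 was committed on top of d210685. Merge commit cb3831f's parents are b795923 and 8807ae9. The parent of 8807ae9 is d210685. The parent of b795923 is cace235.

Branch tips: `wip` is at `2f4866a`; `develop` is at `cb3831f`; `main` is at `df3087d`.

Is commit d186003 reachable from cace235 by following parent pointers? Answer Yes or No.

No

Ancestors of cace235: {2f4866a, cace235, d210685}.
d186003 is not in that set, so it is not an ancestor of cace235.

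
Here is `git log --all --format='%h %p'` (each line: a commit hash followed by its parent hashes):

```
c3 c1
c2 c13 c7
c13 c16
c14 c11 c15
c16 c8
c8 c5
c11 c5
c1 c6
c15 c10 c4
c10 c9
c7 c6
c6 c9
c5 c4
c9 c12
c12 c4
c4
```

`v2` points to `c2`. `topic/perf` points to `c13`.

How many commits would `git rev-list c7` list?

Walking parent pointers from c7: reachable set = {c12, c4, c6, c7, c9}.
That is 5 commits.

5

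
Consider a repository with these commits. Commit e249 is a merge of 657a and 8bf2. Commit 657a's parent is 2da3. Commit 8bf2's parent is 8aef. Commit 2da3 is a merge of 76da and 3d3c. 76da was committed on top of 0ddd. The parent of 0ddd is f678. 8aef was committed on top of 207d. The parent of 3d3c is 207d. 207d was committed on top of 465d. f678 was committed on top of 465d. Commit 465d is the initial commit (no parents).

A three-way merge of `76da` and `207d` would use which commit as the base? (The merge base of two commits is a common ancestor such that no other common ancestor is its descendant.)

465d

Ancestors of 76da: {0ddd, 465d, 76da, f678}.
Ancestors of 207d: {207d, 465d}.
Common ancestors: {465d}.
The only common ancestor is 465d, so it is the merge base.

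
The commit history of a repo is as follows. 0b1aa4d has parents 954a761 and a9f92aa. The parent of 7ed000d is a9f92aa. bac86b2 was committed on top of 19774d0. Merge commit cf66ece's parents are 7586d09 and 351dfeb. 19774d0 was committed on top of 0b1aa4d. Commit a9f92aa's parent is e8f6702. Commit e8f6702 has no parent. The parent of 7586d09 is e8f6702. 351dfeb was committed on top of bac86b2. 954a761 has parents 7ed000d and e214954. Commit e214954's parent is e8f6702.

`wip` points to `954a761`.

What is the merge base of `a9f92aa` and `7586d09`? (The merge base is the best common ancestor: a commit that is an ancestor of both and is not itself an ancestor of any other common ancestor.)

Ancestors of a9f92aa: {a9f92aa, e8f6702}.
Ancestors of 7586d09: {7586d09, e8f6702}.
Common ancestors: {e8f6702}.
The only common ancestor is e8f6702, so it is the merge base.

e8f6702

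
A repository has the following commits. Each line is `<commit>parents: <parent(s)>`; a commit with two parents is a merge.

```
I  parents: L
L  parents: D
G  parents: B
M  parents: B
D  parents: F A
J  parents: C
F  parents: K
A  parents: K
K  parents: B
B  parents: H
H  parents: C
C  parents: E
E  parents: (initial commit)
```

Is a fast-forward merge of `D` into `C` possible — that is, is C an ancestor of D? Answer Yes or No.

Yes

A fast-forward from C to D is possible iff C is an ancestor of D.
Ancestors of D: {A, B, C, D, E, F, H, K}.
C is among them, so fast-forward is possible.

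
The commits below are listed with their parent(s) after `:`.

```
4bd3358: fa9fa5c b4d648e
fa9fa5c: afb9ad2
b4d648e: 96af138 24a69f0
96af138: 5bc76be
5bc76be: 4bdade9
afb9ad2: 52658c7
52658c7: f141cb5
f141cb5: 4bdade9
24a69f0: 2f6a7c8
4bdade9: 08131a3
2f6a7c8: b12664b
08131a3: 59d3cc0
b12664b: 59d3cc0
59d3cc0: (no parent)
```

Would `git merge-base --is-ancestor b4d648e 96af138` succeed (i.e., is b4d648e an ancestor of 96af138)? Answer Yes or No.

No

Ancestors of 96af138: {08131a3, 4bdade9, 59d3cc0, 5bc76be, 96af138}.
b4d648e is not in that set, so it is not an ancestor of 96af138.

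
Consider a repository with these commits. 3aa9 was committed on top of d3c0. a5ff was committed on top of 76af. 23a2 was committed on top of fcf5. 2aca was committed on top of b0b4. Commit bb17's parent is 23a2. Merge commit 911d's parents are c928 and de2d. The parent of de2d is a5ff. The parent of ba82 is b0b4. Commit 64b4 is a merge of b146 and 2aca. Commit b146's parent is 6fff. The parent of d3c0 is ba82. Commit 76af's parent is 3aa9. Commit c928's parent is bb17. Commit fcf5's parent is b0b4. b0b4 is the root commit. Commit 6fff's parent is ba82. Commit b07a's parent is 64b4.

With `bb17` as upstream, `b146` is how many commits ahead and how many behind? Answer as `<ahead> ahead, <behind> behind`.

3 ahead, 3 behind

Reachable from b146: {6fff, b0b4, b146, ba82}.
Reachable from bb17: {23a2, b0b4, bb17, fcf5}.
Only in b146's history (ahead): {6fff, b146, ba82} — 3.
Only in bb17's history (behind): {23a2, bb17, fcf5} — 3.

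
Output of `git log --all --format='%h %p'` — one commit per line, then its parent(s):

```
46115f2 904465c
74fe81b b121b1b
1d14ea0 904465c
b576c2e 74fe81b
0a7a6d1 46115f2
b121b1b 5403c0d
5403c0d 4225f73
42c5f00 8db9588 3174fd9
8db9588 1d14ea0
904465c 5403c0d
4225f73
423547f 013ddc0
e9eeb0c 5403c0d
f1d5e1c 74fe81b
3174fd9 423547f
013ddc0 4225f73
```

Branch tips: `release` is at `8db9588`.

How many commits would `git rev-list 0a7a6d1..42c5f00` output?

6

Reachable from 42c5f00: {013ddc0, 1d14ea0, 3174fd9, 4225f73, 423547f, 42c5f00, 5403c0d, 8db9588, 904465c}.
Reachable from 0a7a6d1: {0a7a6d1, 4225f73, 46115f2, 5403c0d, 904465c}.
In 42c5f00's history but not 0a7a6d1's: {013ddc0, 1d14ea0, 3174fd9, 423547f, 42c5f00, 8db9588} — 6 commits.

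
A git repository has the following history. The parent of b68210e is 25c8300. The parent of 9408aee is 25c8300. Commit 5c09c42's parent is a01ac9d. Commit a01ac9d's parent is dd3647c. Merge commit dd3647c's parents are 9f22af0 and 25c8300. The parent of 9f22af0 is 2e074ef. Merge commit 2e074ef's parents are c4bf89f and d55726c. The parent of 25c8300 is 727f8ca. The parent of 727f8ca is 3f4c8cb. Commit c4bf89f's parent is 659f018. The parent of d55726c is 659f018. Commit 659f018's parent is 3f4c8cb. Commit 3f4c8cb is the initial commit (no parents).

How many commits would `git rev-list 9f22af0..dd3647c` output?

Reachable from dd3647c: {25c8300, 2e074ef, 3f4c8cb, 659f018, 727f8ca, 9f22af0, c4bf89f, d55726c, dd3647c}.
Reachable from 9f22af0: {2e074ef, 3f4c8cb, 659f018, 9f22af0, c4bf89f, d55726c}.
In dd3647c's history but not 9f22af0's: {25c8300, 727f8ca, dd3647c} — 3 commits.

3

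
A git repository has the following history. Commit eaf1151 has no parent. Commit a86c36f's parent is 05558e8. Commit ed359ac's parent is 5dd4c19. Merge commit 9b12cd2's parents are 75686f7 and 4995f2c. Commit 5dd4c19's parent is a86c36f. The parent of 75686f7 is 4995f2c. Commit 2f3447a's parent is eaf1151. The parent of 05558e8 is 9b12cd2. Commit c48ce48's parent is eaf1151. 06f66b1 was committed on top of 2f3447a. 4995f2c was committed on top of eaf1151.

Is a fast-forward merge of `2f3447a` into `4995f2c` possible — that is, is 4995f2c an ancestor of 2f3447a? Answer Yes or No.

A fast-forward from 4995f2c to 2f3447a is possible iff 4995f2c is an ancestor of 2f3447a.
Ancestors of 2f3447a: {2f3447a, eaf1151}.
4995f2c is not among them, so fast-forward is not possible.

No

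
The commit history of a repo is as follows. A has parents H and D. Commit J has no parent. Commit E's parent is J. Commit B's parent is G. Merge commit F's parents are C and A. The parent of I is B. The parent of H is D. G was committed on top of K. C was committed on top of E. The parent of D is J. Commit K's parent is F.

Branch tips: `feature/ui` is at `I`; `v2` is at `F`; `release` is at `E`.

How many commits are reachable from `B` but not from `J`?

9

Reachable from B: {A, B, C, D, E, F, G, H, J, K}.
Reachable from J: {J}.
In B's history but not J's: {A, B, C, D, E, F, G, H, K} — 9 commits.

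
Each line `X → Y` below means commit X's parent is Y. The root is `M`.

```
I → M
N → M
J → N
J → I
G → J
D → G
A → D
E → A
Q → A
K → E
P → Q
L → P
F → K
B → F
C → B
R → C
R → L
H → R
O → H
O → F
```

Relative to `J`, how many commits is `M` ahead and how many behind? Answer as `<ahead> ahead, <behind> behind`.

Reachable from M: {M}.
Reachable from J: {I, J, M, N}.
Only in M's history (ahead): {} — 0.
Only in J's history (behind): {I, J, N} — 3.

0 ahead, 3 behind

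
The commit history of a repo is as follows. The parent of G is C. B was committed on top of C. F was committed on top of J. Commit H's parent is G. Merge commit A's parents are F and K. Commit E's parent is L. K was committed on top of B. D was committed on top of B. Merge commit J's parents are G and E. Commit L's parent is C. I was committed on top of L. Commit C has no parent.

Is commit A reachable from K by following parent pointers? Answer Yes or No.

Ancestors of K: {B, C, K}.
A is not in that set, so it is not an ancestor of K.

No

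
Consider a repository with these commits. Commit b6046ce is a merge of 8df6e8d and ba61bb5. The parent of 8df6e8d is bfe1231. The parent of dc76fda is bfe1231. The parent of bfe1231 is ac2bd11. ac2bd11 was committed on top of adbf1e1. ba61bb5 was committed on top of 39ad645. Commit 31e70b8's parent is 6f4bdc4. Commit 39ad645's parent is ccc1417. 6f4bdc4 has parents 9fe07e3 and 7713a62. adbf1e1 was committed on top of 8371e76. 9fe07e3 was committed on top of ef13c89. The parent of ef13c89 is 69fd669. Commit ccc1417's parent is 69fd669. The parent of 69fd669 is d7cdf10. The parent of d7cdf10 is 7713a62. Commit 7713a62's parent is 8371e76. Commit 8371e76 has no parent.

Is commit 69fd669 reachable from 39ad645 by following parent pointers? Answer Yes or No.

Ancestors of 39ad645 (commits reachable by following parents): {39ad645, 69fd669, 7713a62, 8371e76, ccc1417, d7cdf10}.
69fd669 is in that set, so it is an ancestor of 39ad645.

Yes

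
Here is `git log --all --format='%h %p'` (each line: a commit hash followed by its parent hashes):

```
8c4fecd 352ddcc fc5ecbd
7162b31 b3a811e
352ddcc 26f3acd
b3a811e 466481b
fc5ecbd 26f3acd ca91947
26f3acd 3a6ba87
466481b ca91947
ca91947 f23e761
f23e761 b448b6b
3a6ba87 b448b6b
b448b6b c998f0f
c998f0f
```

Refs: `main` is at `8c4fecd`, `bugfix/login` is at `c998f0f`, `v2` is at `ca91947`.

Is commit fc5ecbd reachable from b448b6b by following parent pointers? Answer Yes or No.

No

Ancestors of b448b6b: {b448b6b, c998f0f}.
fc5ecbd is not in that set, so it is not an ancestor of b448b6b.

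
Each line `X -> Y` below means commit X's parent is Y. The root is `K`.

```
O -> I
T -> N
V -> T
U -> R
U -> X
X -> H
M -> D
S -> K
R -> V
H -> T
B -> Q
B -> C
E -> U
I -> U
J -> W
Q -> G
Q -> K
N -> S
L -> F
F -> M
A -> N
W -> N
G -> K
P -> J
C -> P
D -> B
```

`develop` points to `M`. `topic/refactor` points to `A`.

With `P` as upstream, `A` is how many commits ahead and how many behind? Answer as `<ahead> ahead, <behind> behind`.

Reachable from A: {A, K, N, S}.
Reachable from P: {J, K, N, P, S, W}.
Only in A's history (ahead): {A} — 1.
Only in P's history (behind): {J, P, W} — 3.

1 ahead, 3 behind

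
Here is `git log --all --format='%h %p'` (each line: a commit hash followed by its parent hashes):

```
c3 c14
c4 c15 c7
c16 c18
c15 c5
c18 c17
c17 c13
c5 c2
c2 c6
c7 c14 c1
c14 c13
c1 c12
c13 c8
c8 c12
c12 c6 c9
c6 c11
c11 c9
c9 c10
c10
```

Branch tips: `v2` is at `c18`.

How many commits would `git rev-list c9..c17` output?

Reachable from c17: {c10, c11, c12, c13, c17, c6, c8, c9}.
Reachable from c9: {c10, c9}.
In c17's history but not c9's: {c11, c12, c13, c17, c6, c8} — 6 commits.

6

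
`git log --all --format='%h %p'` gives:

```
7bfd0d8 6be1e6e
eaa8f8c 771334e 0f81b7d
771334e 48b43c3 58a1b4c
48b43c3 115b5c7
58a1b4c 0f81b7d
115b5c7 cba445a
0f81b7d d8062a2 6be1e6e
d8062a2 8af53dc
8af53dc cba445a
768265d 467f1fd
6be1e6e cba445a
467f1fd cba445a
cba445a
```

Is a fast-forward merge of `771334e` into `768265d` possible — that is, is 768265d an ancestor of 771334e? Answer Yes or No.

No

A fast-forward from 768265d to 771334e is possible iff 768265d is an ancestor of 771334e.
Ancestors of 771334e: {0f81b7d, 115b5c7, 48b43c3, 58a1b4c, 6be1e6e, 771334e, 8af53dc, cba445a, d8062a2}.
768265d is not among them, so fast-forward is not possible.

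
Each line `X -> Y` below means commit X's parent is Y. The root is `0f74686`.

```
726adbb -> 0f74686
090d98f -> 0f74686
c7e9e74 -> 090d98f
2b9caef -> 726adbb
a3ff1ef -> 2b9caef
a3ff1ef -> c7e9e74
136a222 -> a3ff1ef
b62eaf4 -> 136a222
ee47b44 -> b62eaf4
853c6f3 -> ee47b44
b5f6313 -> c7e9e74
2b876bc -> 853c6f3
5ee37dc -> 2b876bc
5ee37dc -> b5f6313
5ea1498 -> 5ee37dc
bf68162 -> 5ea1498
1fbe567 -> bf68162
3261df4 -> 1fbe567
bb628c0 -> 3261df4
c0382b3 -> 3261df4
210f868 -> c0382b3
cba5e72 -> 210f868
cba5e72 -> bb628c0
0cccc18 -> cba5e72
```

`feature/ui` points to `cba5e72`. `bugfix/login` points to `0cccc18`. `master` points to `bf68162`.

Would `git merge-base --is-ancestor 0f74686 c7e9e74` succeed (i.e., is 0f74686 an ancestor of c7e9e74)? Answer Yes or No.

Ancestors of c7e9e74 (commits reachable by following parents): {090d98f, 0f74686, c7e9e74}.
0f74686 is in that set, so it is an ancestor of c7e9e74.

Yes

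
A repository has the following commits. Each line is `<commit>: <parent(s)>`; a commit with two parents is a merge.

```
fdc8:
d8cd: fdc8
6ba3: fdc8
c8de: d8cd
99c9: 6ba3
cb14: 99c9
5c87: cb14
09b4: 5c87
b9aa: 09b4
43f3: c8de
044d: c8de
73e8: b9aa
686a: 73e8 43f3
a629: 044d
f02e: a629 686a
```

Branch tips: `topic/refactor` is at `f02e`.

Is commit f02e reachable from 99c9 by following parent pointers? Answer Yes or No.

No

Ancestors of 99c9: {6ba3, 99c9, fdc8}.
f02e is not in that set, so it is not an ancestor of 99c9.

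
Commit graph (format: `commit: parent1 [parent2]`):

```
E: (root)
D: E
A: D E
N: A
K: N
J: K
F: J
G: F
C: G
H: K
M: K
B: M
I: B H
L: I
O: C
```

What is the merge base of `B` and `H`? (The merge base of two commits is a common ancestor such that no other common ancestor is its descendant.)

Ancestors of B: {A, B, D, E, K, M, N}.
Ancestors of H: {A, D, E, H, K, N}.
Common ancestors: {A, D, E, K, N}.
Among these, K is not an ancestor of any other common ancestor — it is the merge base.

K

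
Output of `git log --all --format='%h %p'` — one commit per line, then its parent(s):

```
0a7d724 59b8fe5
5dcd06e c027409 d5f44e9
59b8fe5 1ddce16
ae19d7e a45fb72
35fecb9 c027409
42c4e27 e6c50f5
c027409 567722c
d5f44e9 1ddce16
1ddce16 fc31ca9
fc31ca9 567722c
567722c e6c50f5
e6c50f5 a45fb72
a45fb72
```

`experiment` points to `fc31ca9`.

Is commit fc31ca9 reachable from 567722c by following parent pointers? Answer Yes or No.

Ancestors of 567722c: {567722c, a45fb72, e6c50f5}.
fc31ca9 is not in that set, so it is not an ancestor of 567722c.

No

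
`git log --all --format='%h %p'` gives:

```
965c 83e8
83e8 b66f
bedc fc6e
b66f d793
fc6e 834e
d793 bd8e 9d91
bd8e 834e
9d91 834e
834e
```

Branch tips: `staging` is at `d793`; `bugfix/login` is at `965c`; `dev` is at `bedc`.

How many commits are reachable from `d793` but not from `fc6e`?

3

Reachable from d793: {834e, 9d91, bd8e, d793}.
Reachable from fc6e: {834e, fc6e}.
In d793's history but not fc6e's: {9d91, bd8e, d793} — 3 commits.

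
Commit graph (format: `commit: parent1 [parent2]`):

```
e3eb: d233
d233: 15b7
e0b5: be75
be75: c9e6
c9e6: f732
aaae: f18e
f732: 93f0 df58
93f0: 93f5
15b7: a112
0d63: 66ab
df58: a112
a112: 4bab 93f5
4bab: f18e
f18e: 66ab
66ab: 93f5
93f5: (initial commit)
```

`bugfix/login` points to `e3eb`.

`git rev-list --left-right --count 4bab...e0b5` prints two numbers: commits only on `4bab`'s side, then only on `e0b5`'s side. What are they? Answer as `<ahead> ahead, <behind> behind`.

0 ahead, 7 behind

Reachable from 4bab: {4bab, 66ab, 93f5, f18e}.
Reachable from e0b5: {4bab, 66ab, 93f0, 93f5, a112, be75, c9e6, df58, e0b5, f18e, f732}.
Only in 4bab's history (ahead): {} — 0.
Only in e0b5's history (behind): {93f0, a112, be75, c9e6, df58, e0b5, f732} — 7.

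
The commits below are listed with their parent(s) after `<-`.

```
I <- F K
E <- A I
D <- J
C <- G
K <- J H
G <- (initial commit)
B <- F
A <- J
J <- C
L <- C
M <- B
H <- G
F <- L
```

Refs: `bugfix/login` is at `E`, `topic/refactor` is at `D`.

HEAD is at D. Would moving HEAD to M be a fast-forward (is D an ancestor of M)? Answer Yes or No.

A fast-forward from D to M is possible iff D is an ancestor of M.
Ancestors of M: {B, C, F, G, L, M}.
D is not among them, so fast-forward is not possible.

No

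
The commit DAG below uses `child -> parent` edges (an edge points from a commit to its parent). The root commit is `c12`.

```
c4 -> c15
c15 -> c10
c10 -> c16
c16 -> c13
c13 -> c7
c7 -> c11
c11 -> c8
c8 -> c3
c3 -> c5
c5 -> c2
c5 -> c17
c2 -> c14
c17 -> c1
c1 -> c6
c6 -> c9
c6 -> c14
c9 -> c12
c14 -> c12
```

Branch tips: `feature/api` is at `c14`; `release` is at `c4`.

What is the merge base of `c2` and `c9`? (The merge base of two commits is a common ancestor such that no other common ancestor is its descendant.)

c12

Ancestors of c2: {c12, c14, c2}.
Ancestors of c9: {c12, c9}.
Common ancestors: {c12}.
The only common ancestor is c12, so it is the merge base.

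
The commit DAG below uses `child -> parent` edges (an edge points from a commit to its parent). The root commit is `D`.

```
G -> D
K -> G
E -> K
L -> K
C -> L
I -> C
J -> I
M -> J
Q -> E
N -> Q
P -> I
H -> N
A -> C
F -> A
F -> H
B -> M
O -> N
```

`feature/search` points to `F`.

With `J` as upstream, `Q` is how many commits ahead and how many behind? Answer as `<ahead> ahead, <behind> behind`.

Reachable from Q: {D, E, G, K, Q}.
Reachable from J: {C, D, G, I, J, K, L}.
Only in Q's history (ahead): {E, Q} — 2.
Only in J's history (behind): {C, I, J, L} — 4.

2 ahead, 4 behind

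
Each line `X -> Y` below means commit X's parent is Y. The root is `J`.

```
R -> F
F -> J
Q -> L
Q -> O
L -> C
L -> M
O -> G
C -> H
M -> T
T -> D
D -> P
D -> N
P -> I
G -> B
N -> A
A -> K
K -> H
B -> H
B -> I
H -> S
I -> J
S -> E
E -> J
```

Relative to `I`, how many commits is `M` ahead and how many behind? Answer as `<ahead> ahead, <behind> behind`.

10 ahead, 0 behind

Reachable from M: {A, D, E, H, I, J, K, M, N, P, S, T}.
Reachable from I: {I, J}.
Only in M's history (ahead): {A, D, E, H, K, M, N, P, S, T} — 10.
Only in I's history (behind): {} — 0.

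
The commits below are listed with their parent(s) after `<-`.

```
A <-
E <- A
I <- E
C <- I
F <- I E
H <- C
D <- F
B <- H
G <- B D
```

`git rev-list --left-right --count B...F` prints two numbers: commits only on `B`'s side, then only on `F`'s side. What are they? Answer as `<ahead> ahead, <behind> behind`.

Reachable from B: {A, B, C, E, H, I}.
Reachable from F: {A, E, F, I}.
Only in B's history (ahead): {B, C, H} — 3.
Only in F's history (behind): {F} — 1.

3 ahead, 1 behind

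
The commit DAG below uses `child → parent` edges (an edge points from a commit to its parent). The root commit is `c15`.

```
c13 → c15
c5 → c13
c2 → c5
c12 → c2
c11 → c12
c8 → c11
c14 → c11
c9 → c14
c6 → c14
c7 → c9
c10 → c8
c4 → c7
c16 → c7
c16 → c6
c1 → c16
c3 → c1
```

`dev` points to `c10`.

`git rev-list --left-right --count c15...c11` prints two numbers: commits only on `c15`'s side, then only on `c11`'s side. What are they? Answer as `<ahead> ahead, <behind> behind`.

0 ahead, 5 behind

Reachable from c15: {c15}.
Reachable from c11: {c11, c12, c13, c15, c2, c5}.
Only in c15's history (ahead): {} — 0.
Only in c11's history (behind): {c11, c12, c13, c2, c5} — 5.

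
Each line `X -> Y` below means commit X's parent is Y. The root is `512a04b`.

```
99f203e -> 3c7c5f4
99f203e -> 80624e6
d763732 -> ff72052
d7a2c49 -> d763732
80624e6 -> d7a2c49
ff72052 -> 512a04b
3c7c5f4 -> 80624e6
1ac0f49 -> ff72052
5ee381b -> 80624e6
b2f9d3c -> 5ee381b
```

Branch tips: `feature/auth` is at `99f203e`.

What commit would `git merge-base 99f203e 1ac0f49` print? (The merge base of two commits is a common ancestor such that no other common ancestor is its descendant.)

Ancestors of 99f203e: {3c7c5f4, 512a04b, 80624e6, 99f203e, d763732, d7a2c49, ff72052}.
Ancestors of 1ac0f49: {1ac0f49, 512a04b, ff72052}.
Common ancestors: {512a04b, ff72052}.
Among these, ff72052 is not an ancestor of any other common ancestor — it is the merge base.

ff72052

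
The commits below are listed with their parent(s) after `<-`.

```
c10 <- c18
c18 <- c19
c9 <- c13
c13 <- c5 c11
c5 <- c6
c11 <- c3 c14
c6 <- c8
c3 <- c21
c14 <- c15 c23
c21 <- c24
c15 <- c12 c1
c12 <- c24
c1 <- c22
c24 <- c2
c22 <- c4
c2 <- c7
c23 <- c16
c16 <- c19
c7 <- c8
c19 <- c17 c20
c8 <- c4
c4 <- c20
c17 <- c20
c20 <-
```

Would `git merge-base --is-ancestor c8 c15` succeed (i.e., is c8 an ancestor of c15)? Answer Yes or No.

Ancestors of c15 (commits reachable by following parents): {c1, c12, c15, c2, c20, c22, c24, c4, c7, c8}.
c8 is in that set, so it is an ancestor of c15.

Yes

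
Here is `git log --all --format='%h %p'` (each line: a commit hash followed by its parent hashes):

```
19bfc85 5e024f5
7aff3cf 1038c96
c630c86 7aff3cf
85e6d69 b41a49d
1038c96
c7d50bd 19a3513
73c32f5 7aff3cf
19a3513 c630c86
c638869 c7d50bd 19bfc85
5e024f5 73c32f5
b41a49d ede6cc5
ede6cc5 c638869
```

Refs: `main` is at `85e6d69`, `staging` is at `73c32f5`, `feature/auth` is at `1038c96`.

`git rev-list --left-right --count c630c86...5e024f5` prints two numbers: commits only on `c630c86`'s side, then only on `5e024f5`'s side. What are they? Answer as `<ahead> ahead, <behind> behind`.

1 ahead, 2 behind

Reachable from c630c86: {1038c96, 7aff3cf, c630c86}.
Reachable from 5e024f5: {1038c96, 5e024f5, 73c32f5, 7aff3cf}.
Only in c630c86's history (ahead): {c630c86} — 1.
Only in 5e024f5's history (behind): {5e024f5, 73c32f5} — 2.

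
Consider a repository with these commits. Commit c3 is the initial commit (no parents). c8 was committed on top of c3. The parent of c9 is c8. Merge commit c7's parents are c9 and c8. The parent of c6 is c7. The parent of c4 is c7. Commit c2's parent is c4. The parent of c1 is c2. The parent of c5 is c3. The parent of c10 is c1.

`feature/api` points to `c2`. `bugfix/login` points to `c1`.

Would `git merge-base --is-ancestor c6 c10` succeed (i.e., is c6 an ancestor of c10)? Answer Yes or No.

Ancestors of c10: {c1, c10, c2, c3, c4, c7, c8, c9}.
c6 is not in that set, so it is not an ancestor of c10.

No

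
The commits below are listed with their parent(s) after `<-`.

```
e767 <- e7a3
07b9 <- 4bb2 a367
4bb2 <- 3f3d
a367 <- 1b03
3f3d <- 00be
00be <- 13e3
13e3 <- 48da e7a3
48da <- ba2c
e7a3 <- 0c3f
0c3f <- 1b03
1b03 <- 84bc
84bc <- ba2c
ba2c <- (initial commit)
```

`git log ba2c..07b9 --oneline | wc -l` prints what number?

Reachable from 07b9: {00be, 07b9, 0c3f, 13e3, 1b03, 3f3d, 48da, 4bb2, 84bc, a367, ba2c, e7a3}.
Reachable from ba2c: {ba2c}.
In 07b9's history but not ba2c's: {00be, 07b9, 0c3f, 13e3, 1b03, 3f3d, 48da, 4bb2, 84bc, a367, e7a3} — 11 commits.

11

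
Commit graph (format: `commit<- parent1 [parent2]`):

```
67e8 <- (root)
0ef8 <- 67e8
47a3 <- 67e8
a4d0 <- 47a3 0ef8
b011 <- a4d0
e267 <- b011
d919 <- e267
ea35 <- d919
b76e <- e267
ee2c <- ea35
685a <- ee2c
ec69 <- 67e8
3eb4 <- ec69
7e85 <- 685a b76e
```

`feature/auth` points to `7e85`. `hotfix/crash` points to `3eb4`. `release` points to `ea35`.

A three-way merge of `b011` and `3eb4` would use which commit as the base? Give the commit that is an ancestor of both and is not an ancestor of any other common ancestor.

67e8

Ancestors of b011: {0ef8, 47a3, 67e8, a4d0, b011}.
Ancestors of 3eb4: {3eb4, 67e8, ec69}.
Common ancestors: {67e8}.
The only common ancestor is 67e8, so it is the merge base.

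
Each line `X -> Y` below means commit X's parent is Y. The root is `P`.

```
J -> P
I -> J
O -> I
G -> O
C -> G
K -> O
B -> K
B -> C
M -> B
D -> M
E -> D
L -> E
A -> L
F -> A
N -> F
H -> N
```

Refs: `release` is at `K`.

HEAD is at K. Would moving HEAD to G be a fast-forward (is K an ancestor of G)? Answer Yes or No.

No

A fast-forward from K to G is possible iff K is an ancestor of G.
Ancestors of G: {G, I, J, O, P}.
K is not among them, so fast-forward is not possible.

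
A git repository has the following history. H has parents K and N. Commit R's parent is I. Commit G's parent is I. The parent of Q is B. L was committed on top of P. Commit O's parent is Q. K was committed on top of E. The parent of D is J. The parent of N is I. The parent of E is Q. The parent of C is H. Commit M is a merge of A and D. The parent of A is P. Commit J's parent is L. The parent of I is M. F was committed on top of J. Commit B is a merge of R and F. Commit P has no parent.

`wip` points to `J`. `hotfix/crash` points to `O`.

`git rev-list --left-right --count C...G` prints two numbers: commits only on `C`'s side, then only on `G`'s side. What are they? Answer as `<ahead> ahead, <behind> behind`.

9 ahead, 1 behind

Reachable from C: {A, B, C, D, E, F, H, I, J, K, L, M, N, P, Q, R}.
Reachable from G: {A, D, G, I, J, L, M, P}.
Only in C's history (ahead): {B, C, E, F, H, K, N, Q, R} — 9.
Only in G's history (behind): {G} — 1.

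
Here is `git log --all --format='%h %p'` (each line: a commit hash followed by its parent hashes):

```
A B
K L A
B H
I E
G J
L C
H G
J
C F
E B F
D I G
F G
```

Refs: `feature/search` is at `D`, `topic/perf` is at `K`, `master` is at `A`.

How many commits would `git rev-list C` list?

Walking parent pointers from C: reachable set = {C, F, G, J}.
That is 4 commits.

4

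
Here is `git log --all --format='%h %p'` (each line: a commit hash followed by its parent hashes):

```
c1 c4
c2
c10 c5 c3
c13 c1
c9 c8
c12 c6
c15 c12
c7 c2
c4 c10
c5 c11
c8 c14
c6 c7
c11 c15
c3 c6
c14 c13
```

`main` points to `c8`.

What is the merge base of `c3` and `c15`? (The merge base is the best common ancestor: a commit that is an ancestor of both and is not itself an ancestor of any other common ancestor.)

Ancestors of c3: {c2, c3, c6, c7}.
Ancestors of c15: {c12, c15, c2, c6, c7}.
Common ancestors: {c2, c6, c7}.
Among these, c6 is not an ancestor of any other common ancestor — it is the merge base.

c6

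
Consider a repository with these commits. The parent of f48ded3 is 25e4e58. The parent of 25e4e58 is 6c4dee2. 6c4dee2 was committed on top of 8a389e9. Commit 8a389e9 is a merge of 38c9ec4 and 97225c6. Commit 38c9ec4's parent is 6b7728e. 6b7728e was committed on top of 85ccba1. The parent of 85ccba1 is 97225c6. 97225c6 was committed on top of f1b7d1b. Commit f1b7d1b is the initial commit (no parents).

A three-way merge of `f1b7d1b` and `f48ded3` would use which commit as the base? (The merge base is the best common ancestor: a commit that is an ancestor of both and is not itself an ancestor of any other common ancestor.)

Ancestors of f1b7d1b: {f1b7d1b}.
Ancestors of f48ded3: {25e4e58, 38c9ec4, 6b7728e, 6c4dee2, 85ccba1, 8a389e9, 97225c6, f1b7d1b, f48ded3}.
Common ancestors: {f1b7d1b}.
The only common ancestor is f1b7d1b, so it is the merge base.

f1b7d1b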